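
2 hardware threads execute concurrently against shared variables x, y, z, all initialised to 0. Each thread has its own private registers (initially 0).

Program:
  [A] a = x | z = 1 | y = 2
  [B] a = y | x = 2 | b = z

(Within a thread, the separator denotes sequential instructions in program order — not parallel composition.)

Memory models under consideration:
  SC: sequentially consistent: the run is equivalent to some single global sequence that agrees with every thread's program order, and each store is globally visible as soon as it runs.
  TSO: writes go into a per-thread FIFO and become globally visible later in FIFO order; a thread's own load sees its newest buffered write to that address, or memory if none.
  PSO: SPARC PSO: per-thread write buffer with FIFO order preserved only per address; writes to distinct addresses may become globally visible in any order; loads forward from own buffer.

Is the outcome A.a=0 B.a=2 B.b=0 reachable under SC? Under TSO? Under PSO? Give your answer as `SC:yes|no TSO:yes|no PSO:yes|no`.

outcome vector order: (A.a,B.a,B.b)
SC (5): (0,0,0); (0,0,1); (0,2,1); (2,0,0); (2,0,1)
TSO (5): (0,0,0); (0,0,1); (0,2,1); (2,0,0); (2,0,1)
PSO (6): (0,0,0); (0,0,1); (0,2,0); (0,2,1); (2,0,0); (2,0,1)
target (0,2,0) ∈ {PSO}

SC:no TSO:no PSO:yes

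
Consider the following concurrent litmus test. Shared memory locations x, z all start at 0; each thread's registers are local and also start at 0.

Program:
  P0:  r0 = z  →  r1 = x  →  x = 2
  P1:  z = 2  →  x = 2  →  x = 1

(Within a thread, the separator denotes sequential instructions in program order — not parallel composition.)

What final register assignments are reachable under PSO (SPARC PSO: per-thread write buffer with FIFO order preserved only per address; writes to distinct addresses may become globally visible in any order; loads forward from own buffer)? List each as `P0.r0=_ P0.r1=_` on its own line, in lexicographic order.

P0.r0=0 P0.r1=0
P0.r0=0 P0.r1=1
P0.r0=0 P0.r1=2
P0.r0=2 P0.r1=0
P0.r0=2 P0.r1=1
P0.r0=2 P0.r1=2

outcome vector order: (P0.r0,P0.r1)
|PSO outcomes| = 6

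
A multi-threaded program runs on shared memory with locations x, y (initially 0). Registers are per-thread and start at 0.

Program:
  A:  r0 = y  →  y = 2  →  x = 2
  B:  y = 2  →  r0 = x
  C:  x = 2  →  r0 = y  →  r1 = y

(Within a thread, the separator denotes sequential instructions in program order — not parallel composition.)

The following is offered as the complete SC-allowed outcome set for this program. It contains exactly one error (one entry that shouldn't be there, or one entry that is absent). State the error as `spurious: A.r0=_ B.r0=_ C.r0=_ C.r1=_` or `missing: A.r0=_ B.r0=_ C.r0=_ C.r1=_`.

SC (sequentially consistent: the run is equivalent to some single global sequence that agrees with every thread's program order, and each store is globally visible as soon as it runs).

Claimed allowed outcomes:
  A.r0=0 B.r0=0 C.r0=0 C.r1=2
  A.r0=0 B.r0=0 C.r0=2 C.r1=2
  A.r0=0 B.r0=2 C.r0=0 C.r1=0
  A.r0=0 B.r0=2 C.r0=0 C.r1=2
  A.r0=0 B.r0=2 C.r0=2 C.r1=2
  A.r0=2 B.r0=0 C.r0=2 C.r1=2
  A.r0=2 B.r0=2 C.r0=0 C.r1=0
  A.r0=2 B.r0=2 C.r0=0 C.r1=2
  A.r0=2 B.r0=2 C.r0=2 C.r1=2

outcome vector order: (A.r0,B.r0,C.r0,C.r1)
[SC] allowed = {<0 0 2 2>; <0 2 0 0>; <0 2 0 2>; <0 2 2 2>; <2 0 2 2>; <2 2 0 0>; <2 2 0 2>; <2 2 2 2>}
claimed∖SC = {<0 0 0 2>}

spurious: A.r0=0 B.r0=0 C.r0=0 C.r1=2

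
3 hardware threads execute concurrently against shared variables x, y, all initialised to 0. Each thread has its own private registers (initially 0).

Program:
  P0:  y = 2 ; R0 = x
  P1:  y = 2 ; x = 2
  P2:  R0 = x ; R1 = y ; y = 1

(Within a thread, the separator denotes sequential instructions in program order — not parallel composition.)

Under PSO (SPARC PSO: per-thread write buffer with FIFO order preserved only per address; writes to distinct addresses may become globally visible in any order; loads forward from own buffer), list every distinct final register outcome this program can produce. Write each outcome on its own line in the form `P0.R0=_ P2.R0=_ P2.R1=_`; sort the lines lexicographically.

P0.R0=0 P2.R0=0 P2.R1=0
P0.R0=0 P2.R0=0 P2.R1=2
P0.R0=0 P2.R0=2 P2.R1=0
P0.R0=0 P2.R0=2 P2.R1=2
P0.R0=2 P2.R0=0 P2.R1=0
P0.R0=2 P2.R0=0 P2.R1=2
P0.R0=2 P2.R0=2 P2.R1=0
P0.R0=2 P2.R0=2 P2.R1=2

outcome vector order: (P0.R0,P2.R0,P2.R1)
|PSO outcomes| = 8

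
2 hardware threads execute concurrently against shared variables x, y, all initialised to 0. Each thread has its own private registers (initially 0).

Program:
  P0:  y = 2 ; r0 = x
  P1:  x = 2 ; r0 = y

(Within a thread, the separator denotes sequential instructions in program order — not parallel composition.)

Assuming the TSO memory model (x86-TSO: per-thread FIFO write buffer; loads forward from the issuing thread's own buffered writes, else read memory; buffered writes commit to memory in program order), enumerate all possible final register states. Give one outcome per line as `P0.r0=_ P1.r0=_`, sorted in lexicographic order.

P0.r0=0 P1.r0=0
P0.r0=0 P1.r0=2
P0.r0=2 P1.r0=0
P0.r0=2 P1.r0=2

outcome vector order: (P0.r0,P1.r0)
|TSO outcomes| = 4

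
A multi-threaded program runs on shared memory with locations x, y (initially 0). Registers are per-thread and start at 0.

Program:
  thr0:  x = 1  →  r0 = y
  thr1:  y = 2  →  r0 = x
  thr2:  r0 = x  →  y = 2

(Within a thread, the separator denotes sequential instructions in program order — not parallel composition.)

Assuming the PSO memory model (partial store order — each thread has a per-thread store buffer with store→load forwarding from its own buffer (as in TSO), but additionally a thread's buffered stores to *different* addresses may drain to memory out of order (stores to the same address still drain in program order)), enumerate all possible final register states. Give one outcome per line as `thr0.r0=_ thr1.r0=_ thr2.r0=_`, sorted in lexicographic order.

outcome vector order: (thr0.r0,thr1.r0,thr2.r0)
|PSO outcomes| = 8

thr0.r0=0 thr1.r0=0 thr2.r0=0
thr0.r0=0 thr1.r0=0 thr2.r0=1
thr0.r0=0 thr1.r0=1 thr2.r0=0
thr0.r0=0 thr1.r0=1 thr2.r0=1
thr0.r0=2 thr1.r0=0 thr2.r0=0
thr0.r0=2 thr1.r0=0 thr2.r0=1
thr0.r0=2 thr1.r0=1 thr2.r0=0
thr0.r0=2 thr1.r0=1 thr2.r0=1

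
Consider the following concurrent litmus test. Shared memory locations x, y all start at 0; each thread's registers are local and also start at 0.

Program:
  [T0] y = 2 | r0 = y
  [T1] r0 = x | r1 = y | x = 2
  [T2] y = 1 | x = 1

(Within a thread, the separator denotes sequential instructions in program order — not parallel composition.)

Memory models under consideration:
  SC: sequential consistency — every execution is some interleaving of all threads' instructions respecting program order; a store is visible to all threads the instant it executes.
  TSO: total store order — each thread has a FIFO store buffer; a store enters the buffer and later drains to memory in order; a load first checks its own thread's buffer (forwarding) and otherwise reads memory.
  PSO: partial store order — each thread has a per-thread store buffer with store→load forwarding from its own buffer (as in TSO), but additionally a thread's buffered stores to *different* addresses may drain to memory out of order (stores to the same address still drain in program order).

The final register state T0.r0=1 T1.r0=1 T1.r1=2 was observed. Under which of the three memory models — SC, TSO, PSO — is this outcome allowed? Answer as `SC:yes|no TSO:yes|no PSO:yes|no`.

SC:no TSO:no PSO:yes

outcome vector order: (T0.r0,T1.r0,T1.r1)
[SC] allowed = {1/0/0; 1/0/1; 1/0/2; 1/1/1; 2/0/0; 2/0/1; 2/0/2; 2/1/1; 2/1/2}
[TSO] allowed = {1/0/0; 1/0/1; 1/0/2; 1/1/1; 2/0/0; 2/0/1; 2/0/2; 2/1/1; 2/1/2}
[PSO] allowed = {1/0/0; 1/0/1; 1/0/2; 1/1/0; 1/1/1; 1/1/2; 2/0/0; 2/0/1; 2/0/2; 2/1/0; 2/1/1; 2/1/2}
target 1/1/2 ∈ {PSO}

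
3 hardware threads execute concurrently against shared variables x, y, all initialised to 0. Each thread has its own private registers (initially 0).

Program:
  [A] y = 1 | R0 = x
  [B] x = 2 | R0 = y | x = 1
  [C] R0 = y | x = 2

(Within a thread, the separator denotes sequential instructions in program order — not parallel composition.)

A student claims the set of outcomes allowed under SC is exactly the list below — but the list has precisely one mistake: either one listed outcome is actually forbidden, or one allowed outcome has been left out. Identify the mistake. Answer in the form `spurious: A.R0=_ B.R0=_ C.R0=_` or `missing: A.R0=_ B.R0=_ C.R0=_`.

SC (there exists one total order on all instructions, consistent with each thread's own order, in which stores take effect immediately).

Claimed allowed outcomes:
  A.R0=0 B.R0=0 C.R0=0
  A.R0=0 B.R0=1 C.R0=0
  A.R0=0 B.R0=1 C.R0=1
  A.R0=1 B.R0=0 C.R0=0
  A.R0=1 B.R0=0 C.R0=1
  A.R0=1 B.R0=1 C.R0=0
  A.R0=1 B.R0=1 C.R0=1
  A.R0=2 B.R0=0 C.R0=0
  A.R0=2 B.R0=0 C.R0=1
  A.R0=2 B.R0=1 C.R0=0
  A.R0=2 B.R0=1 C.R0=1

spurious: A.R0=0 B.R0=0 C.R0=0

outcome vector order: (A.R0,B.R0,C.R0)
[SC] allowed = {0/1/0 0/1/1 1/0/0 1/0/1 1/1/0 1/1/1 2/0/0 2/0/1 2/1/0 2/1/1}
claimed∖SC = {0/0/0}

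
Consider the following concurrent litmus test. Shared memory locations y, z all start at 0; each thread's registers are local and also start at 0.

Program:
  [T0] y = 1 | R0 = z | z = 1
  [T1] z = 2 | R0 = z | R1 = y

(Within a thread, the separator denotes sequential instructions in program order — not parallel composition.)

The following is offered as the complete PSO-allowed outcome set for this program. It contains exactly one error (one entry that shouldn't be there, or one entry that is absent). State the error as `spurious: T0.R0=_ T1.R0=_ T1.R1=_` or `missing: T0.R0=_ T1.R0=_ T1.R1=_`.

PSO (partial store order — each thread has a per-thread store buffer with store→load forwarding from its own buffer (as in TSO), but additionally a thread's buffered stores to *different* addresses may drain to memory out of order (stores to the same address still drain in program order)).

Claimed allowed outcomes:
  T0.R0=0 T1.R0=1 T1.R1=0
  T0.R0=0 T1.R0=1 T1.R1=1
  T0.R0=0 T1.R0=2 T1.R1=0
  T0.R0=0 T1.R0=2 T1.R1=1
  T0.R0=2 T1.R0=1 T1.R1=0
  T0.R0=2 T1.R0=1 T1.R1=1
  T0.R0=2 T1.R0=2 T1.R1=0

missing: T0.R0=2 T1.R0=2 T1.R1=1

outcome vector order: (T0.R0,T1.R0,T1.R1)
PSO: 8 outcomes — {(0,1,0); (0,1,1); (0,2,0); (0,2,1); (2,1,0); (2,1,1); (2,2,0); (2,2,1)}
PSO∖claimed = {(2,2,1)}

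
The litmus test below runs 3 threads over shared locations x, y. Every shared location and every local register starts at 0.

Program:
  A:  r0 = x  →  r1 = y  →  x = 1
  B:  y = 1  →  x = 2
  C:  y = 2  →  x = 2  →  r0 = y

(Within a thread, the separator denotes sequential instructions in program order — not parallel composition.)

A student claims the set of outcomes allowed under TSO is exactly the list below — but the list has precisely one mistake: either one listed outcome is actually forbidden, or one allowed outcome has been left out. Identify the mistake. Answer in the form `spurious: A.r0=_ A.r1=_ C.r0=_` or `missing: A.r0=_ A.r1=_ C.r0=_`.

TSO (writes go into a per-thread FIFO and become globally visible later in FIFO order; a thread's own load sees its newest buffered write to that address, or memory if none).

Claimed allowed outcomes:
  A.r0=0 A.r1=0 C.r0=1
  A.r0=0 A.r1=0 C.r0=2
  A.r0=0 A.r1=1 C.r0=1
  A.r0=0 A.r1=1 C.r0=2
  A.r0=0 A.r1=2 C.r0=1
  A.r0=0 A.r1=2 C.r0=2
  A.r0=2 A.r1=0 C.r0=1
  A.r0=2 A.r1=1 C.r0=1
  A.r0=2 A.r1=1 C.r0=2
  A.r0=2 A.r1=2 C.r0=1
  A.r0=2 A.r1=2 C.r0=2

spurious: A.r0=2 A.r1=0 C.r0=1

outcome vector order: (A.r0,A.r1,C.r0)
TSO: 10 outcomes — {<0 0 1> <0 0 2> <0 1 1> <0 1 2> <0 2 1> <0 2 2> <2 1 1> <2 1 2> <2 2 1> <2 2 2>}
claimed∖TSO = {<2 0 1>}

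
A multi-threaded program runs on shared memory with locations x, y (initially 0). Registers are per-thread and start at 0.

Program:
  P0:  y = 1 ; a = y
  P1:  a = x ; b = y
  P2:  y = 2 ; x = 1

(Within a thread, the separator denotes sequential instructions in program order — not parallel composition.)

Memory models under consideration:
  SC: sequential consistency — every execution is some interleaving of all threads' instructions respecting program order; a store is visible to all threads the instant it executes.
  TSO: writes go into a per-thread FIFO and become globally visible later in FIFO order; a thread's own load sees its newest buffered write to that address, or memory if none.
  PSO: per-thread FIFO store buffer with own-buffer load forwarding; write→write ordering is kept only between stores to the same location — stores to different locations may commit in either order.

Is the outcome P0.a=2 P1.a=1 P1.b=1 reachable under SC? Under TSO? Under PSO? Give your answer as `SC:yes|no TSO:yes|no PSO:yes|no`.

outcome vector order: (P0.a,P1.a,P1.b)
SC: 9 outcomes — {1/0/0, 1/0/1, 1/0/2, 1/1/1, 1/1/2, 2/0/0, 2/0/1, 2/0/2, 2/1/2}
TSO: 9 outcomes — {1/0/0, 1/0/1, 1/0/2, 1/1/1, 1/1/2, 2/0/0, 2/0/1, 2/0/2, 2/1/2}
PSO: 12 outcomes — {1/0/0, 1/0/1, 1/0/2, 1/1/0, 1/1/1, 1/1/2, 2/0/0, 2/0/1, 2/0/2, 2/1/0, 2/1/1, 2/1/2}
target 2/1/1 ∈ {PSO}

SC:no TSO:no PSO:yes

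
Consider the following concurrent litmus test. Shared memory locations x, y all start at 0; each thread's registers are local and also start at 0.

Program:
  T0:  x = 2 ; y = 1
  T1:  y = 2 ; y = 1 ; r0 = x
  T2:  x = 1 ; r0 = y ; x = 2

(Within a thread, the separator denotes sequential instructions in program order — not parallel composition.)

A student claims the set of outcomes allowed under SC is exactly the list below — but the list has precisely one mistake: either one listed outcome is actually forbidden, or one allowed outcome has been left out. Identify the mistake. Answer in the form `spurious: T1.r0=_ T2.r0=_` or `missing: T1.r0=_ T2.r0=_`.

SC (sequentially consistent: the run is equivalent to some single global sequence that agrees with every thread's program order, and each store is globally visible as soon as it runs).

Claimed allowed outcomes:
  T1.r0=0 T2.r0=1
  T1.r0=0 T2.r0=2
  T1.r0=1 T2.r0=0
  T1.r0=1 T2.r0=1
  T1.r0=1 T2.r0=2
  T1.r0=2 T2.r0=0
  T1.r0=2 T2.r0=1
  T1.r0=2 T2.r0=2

spurious: T1.r0=0 T2.r0=2

outcome vector order: (T1.r0,T2.r0)
SC (7): <0 1>; <1 0>; <1 1>; <1 2>; <2 0>; <2 1>; <2 2>
claimed∖SC = {<0 2>}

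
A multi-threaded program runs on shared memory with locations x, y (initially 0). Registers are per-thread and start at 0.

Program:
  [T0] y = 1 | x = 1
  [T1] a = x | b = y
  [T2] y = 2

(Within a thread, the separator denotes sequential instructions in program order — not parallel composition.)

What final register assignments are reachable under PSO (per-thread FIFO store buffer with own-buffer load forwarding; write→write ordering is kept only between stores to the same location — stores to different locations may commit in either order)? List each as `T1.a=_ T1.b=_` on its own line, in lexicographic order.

T1.a=0 T1.b=0
T1.a=0 T1.b=1
T1.a=0 T1.b=2
T1.a=1 T1.b=0
T1.a=1 T1.b=1
T1.a=1 T1.b=2

outcome vector order: (T1.a,T1.b)
|PSO outcomes| = 6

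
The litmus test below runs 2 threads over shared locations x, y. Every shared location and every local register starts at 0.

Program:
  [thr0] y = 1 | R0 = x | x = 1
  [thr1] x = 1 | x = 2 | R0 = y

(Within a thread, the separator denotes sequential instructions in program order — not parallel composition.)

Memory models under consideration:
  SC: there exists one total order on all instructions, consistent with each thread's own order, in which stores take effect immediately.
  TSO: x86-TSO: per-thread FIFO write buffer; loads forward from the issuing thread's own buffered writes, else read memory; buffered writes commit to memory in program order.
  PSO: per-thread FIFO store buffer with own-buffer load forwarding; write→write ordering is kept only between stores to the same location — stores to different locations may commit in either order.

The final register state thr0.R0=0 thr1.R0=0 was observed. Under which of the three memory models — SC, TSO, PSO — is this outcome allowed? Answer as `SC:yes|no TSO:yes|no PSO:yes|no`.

outcome vector order: (thr0.R0,thr1.R0)
under SC → <0 1>, <1 1>, <2 0>, <2 1>
under TSO → <0 0>, <0 1>, <1 0>, <1 1>, <2 0>, <2 1>
under PSO → <0 0>, <0 1>, <1 0>, <1 1>, <2 0>, <2 1>
target <0 0> ∈ {TSO,PSO}

SC:no TSO:yes PSO:yes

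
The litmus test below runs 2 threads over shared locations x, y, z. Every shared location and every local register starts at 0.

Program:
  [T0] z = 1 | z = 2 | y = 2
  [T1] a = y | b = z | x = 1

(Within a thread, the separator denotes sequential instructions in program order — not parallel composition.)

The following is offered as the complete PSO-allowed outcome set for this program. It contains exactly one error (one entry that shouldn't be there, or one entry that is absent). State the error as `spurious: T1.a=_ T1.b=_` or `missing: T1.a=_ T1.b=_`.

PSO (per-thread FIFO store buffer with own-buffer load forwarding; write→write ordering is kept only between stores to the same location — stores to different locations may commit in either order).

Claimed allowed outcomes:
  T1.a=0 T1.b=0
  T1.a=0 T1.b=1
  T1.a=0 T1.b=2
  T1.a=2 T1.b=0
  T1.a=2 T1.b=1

outcome vector order: (T1.a,T1.b)
under PSO → 00 01 02 20 21 22
PSO∖claimed = {22}

missing: T1.a=2 T1.b=2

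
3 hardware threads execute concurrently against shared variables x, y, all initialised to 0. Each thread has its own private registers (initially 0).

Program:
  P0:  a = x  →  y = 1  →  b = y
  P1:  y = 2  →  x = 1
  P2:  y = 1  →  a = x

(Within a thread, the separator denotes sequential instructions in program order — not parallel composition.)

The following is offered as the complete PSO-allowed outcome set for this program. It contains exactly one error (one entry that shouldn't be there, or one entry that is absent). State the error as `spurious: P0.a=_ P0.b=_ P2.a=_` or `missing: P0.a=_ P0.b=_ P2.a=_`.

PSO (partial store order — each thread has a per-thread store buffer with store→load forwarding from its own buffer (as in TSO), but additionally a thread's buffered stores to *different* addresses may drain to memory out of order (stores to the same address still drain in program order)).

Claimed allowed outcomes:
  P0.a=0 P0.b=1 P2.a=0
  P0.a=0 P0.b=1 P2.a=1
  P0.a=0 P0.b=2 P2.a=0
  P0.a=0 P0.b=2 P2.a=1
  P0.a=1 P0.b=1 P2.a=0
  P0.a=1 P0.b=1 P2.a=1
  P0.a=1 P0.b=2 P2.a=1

missing: P0.a=1 P0.b=2 P2.a=0

outcome vector order: (P0.a,P0.b,P2.a)
under PSO → 010 011 020 021 110 111 120 121
PSO∖claimed = {120}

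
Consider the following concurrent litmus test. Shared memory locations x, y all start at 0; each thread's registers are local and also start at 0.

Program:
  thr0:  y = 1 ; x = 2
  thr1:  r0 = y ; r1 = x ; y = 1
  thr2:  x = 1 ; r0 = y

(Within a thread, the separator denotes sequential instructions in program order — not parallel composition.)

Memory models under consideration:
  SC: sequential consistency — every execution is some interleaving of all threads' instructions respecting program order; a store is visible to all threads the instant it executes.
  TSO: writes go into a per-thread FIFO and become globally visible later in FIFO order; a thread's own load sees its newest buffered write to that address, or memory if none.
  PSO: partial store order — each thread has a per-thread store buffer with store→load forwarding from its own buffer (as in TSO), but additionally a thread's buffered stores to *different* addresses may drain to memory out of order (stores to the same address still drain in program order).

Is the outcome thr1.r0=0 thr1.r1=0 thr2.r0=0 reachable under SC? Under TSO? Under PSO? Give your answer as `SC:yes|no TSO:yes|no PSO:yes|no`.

outcome vector order: (thr1.r0,thr1.r1,thr2.r0)
[SC] allowed = {<0 0 0> <0 0 1> <0 1 0> <0 1 1> <0 2 0> <0 2 1> <1 0 1> <1 1 0> <1 1 1> <1 2 0> <1 2 1>}
[TSO] allowed = {<0 0 0> <0 0 1> <0 1 0> <0 1 1> <0 2 0> <0 2 1> <1 0 0> <1 0 1> <1 1 0> <1 1 1> <1 2 0> <1 2 1>}
[PSO] allowed = {<0 0 0> <0 0 1> <0 1 0> <0 1 1> <0 2 0> <0 2 1> <1 0 0> <1 0 1> <1 1 0> <1 1 1> <1 2 0> <1 2 1>}
target <0 0 0> ∈ {SC,TSO,PSO}

SC:yes TSO:yes PSO:yes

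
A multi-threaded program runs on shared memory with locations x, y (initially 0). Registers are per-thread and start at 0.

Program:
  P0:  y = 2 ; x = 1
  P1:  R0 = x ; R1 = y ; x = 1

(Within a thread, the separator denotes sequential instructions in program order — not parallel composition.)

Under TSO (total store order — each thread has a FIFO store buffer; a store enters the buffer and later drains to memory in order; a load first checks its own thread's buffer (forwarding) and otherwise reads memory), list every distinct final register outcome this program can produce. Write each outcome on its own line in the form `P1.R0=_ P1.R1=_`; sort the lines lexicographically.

P1.R0=0 P1.R1=0
P1.R0=0 P1.R1=2
P1.R0=1 P1.R1=2

outcome vector order: (P1.R0,P1.R1)
|TSO outcomes| = 3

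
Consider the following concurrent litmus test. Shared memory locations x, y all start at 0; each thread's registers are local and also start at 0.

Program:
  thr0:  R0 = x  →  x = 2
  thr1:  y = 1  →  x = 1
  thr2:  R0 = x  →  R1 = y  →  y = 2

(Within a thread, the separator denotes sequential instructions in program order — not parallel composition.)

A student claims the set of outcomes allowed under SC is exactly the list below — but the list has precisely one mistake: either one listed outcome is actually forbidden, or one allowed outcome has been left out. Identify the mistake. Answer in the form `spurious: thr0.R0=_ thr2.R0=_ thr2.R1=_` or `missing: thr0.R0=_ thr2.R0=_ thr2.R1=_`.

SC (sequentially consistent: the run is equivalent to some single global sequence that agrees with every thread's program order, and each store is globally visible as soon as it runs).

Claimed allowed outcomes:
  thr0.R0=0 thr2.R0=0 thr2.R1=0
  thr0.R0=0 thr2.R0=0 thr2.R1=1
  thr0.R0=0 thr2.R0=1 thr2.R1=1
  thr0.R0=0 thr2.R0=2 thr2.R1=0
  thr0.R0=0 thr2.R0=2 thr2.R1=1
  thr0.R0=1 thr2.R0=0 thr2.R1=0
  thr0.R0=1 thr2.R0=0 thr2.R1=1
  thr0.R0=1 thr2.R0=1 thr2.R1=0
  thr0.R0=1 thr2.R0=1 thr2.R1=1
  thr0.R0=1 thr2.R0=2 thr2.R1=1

spurious: thr0.R0=1 thr2.R0=1 thr2.R1=0

outcome vector order: (thr0.R0,thr2.R0,thr2.R1)
[SC] allowed = {(0,0,0) (0,0,1) (0,1,1) (0,2,0) (0,2,1) (1,0,0) (1,0,1) (1,1,1) (1,2,1)}
claimed∖SC = {(1,1,0)}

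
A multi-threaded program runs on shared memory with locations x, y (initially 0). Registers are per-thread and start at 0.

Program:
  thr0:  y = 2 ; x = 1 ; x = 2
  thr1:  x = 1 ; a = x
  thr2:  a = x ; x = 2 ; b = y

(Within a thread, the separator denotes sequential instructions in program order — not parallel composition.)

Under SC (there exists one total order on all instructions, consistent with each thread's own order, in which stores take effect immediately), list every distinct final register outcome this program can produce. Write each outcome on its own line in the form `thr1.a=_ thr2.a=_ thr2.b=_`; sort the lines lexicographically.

thr1.a=1 thr2.a=0 thr2.b=0
thr1.a=1 thr2.a=0 thr2.b=2
thr1.a=1 thr2.a=1 thr2.b=0
thr1.a=1 thr2.a=1 thr2.b=2
thr1.a=1 thr2.a=2 thr2.b=2
thr1.a=2 thr2.a=0 thr2.b=0
thr1.a=2 thr2.a=0 thr2.b=2
thr1.a=2 thr2.a=1 thr2.b=0
thr1.a=2 thr2.a=1 thr2.b=2
thr1.a=2 thr2.a=2 thr2.b=2

outcome vector order: (thr1.a,thr2.a,thr2.b)
|SC outcomes| = 10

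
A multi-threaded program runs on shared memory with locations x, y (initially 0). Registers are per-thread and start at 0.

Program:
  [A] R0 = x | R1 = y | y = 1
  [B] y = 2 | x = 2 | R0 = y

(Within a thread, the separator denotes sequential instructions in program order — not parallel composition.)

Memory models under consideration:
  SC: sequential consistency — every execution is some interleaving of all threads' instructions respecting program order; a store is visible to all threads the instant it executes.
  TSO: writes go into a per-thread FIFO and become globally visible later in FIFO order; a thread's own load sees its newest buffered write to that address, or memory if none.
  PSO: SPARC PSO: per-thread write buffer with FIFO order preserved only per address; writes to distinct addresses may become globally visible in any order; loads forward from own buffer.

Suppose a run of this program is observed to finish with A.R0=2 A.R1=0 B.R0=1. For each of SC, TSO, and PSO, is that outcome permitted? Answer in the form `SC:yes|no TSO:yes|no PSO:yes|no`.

SC:no TSO:no PSO:yes

outcome vector order: (A.R0,A.R1,B.R0)
SC (6): 0/0/1 0/0/2 0/2/1 0/2/2 2/2/1 2/2/2
TSO (6): 0/0/1 0/0/2 0/2/1 0/2/2 2/2/1 2/2/2
PSO (8): 0/0/1 0/0/2 0/2/1 0/2/2 2/0/1 2/0/2 2/2/1 2/2/2
target 2/0/1 ∈ {PSO}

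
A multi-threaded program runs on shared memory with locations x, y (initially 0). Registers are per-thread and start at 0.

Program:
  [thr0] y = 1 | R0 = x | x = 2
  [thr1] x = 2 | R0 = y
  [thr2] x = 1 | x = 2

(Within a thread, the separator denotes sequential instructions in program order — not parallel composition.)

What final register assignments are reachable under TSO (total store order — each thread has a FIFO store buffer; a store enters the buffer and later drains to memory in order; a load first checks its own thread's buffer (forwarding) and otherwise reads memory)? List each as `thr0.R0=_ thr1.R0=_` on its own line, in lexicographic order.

outcome vector order: (thr0.R0,thr1.R0)
|TSO outcomes| = 6

thr0.R0=0 thr1.R0=0
thr0.R0=0 thr1.R0=1
thr0.R0=1 thr1.R0=0
thr0.R0=1 thr1.R0=1
thr0.R0=2 thr1.R0=0
thr0.R0=2 thr1.R0=1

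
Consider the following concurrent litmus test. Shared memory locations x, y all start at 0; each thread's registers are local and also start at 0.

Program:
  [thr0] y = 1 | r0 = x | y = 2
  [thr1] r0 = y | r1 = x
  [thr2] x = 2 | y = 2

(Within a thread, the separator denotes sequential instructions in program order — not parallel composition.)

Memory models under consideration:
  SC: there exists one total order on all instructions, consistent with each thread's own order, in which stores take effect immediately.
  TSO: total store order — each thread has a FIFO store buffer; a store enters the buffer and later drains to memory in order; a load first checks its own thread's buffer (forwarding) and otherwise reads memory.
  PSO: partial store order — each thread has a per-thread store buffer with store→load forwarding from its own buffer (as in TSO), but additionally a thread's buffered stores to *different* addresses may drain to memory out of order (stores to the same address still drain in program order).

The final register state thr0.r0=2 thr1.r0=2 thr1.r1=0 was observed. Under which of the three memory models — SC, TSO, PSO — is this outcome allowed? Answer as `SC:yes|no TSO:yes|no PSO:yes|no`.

SC:no TSO:no PSO:yes

outcome vector order: (thr0.r0,thr1.r0,thr1.r1)
SC (11): (0,0,0); (0,0,2); (0,1,0); (0,1,2); (0,2,0); (0,2,2); (2,0,0); (2,0,2); (2,1,0); (2,1,2); (2,2,2)
TSO (11): (0,0,0); (0,0,2); (0,1,0); (0,1,2); (0,2,0); (0,2,2); (2,0,0); (2,0,2); (2,1,0); (2,1,2); (2,2,2)
PSO (12): (0,0,0); (0,0,2); (0,1,0); (0,1,2); (0,2,0); (0,2,2); (2,0,0); (2,0,2); (2,1,0); (2,1,2); (2,2,0); (2,2,2)
target (2,2,0) ∈ {PSO}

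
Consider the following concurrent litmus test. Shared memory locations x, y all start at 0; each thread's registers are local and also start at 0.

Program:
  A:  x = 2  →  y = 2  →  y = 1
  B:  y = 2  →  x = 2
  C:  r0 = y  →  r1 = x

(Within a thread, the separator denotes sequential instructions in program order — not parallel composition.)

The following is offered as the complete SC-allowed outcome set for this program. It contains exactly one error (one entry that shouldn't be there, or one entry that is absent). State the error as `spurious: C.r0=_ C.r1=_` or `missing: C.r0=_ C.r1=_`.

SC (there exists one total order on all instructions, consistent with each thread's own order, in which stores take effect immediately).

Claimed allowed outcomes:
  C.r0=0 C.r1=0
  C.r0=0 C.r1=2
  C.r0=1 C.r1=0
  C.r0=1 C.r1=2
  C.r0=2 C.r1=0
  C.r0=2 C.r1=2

outcome vector order: (C.r0,C.r1)
[SC] allowed = {<0 0>; <0 2>; <1 2>; <2 0>; <2 2>}
claimed∖SC = {<1 0>}

spurious: C.r0=1 C.r1=0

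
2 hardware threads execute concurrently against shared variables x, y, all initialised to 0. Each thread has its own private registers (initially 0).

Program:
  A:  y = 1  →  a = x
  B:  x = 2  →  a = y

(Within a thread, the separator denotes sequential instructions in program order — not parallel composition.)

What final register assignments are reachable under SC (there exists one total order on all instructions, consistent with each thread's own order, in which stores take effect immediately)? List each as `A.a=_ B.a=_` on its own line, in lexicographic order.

outcome vector order: (A.a,B.a)
|SC outcomes| = 3

A.a=0 B.a=1
A.a=2 B.a=0
A.a=2 B.a=1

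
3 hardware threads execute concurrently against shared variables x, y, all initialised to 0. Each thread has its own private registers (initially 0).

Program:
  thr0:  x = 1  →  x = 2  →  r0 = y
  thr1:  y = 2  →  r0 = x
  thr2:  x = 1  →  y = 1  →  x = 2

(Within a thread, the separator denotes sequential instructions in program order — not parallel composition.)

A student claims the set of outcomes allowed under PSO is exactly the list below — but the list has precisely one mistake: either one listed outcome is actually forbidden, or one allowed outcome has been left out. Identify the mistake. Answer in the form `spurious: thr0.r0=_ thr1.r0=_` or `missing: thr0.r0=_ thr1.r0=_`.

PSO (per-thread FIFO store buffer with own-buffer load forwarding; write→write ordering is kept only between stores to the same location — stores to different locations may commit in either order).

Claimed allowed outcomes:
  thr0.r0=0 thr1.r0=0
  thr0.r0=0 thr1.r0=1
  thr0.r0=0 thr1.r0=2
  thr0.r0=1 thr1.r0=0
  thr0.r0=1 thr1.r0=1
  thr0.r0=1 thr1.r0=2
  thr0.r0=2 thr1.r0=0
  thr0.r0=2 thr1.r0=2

missing: thr0.r0=2 thr1.r0=1

outcome vector order: (thr0.r0,thr1.r0)
[PSO] allowed = {00, 01, 02, 10, 11, 12, 20, 21, 22}
PSO∖claimed = {21}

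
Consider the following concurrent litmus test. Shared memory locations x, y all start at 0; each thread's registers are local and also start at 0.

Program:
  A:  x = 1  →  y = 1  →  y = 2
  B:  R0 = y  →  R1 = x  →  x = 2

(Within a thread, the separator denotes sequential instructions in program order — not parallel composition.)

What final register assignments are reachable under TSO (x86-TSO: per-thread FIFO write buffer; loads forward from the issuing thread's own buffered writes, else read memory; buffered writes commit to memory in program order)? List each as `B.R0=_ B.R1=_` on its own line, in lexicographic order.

outcome vector order: (B.R0,B.R1)
|TSO outcomes| = 4

B.R0=0 B.R1=0
B.R0=0 B.R1=1
B.R0=1 B.R1=1
B.R0=2 B.R1=1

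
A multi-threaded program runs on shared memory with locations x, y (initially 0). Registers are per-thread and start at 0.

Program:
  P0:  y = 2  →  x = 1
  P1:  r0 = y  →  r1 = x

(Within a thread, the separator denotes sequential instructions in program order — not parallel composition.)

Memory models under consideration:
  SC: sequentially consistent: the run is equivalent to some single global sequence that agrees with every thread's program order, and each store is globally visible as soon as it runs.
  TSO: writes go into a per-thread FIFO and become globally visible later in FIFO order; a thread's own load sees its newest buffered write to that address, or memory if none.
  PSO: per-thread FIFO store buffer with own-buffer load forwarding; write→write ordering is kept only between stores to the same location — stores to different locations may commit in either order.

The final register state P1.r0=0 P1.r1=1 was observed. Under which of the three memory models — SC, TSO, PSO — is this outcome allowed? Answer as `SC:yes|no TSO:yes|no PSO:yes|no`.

SC:yes TSO:yes PSO:yes

outcome vector order: (P1.r0,P1.r1)
under SC → 0/0 0/1 2/0 2/1
under TSO → 0/0 0/1 2/0 2/1
under PSO → 0/0 0/1 2/0 2/1
target 0/1 ∈ {SC,TSO,PSO}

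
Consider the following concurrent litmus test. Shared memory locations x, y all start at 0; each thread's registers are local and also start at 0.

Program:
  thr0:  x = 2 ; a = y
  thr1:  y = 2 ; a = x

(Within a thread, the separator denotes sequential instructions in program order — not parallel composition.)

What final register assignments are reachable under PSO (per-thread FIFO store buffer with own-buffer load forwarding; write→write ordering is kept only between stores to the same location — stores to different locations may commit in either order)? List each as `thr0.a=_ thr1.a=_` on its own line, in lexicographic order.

outcome vector order: (thr0.a,thr1.a)
|PSO outcomes| = 4

thr0.a=0 thr1.a=0
thr0.a=0 thr1.a=2
thr0.a=2 thr1.a=0
thr0.a=2 thr1.a=2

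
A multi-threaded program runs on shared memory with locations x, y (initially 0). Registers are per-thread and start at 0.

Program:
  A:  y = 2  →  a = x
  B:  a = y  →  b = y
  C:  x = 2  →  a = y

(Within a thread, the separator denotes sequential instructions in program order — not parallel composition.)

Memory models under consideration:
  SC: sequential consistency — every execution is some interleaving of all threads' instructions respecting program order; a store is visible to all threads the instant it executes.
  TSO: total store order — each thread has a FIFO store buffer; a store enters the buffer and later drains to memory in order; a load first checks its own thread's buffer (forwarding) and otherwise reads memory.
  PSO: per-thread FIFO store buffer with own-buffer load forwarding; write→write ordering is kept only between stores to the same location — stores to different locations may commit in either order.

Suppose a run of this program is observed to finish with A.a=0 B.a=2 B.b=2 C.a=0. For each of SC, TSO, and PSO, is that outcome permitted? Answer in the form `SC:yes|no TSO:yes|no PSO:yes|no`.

SC:no TSO:yes PSO:yes

outcome vector order: (A.a,B.a,B.b,C.a)
SC (9): <0 0 0 2> <0 0 2 2> <0 2 2 2> <2 0 0 0> <2 0 0 2> <2 0 2 0> <2 0 2 2> <2 2 2 0> <2 2 2 2>
TSO (12): <0 0 0 0> <0 0 0 2> <0 0 2 0> <0 0 2 2> <0 2 2 0> <0 2 2 2> <2 0 0 0> <2 0 0 2> <2 0 2 0> <2 0 2 2> <2 2 2 0> <2 2 2 2>
PSO (12): <0 0 0 0> <0 0 0 2> <0 0 2 0> <0 0 2 2> <0 2 2 0> <0 2 2 2> <2 0 0 0> <2 0 0 2> <2 0 2 0> <2 0 2 2> <2 2 2 0> <2 2 2 2>
target <0 2 2 0> ∈ {TSO,PSO}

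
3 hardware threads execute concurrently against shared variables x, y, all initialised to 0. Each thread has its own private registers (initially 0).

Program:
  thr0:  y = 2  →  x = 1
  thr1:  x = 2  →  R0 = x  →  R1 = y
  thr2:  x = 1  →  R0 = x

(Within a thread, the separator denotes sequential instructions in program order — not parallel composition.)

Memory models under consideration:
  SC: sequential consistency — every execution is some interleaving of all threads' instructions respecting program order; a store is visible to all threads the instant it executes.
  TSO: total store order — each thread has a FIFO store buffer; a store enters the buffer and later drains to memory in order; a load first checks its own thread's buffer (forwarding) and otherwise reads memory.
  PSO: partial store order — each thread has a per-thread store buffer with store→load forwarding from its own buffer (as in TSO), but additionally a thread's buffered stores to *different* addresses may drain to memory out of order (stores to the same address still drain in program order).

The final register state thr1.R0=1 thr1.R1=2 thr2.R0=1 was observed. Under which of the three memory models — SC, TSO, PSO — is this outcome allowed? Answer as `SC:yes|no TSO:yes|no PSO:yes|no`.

outcome vector order: (thr1.R0,thr1.R1,thr2.R0)
under SC → 1/0/1, 1/2/1, 1/2/2, 2/0/1, 2/0/2, 2/2/1, 2/2/2
under TSO → 1/0/1, 1/2/1, 1/2/2, 2/0/1, 2/0/2, 2/2/1, 2/2/2
under PSO → 1/0/1, 1/0/2, 1/2/1, 1/2/2, 2/0/1, 2/0/2, 2/2/1, 2/2/2
target 1/2/1 ∈ {SC,TSO,PSO}

SC:yes TSO:yes PSO:yes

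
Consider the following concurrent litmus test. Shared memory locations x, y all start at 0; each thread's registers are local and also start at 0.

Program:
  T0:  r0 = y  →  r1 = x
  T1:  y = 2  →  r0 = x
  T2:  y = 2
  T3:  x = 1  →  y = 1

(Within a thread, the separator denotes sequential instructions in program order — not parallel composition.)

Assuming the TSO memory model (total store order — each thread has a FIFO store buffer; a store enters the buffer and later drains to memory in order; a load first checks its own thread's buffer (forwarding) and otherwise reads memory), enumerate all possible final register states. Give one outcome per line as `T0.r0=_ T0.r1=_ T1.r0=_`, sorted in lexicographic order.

outcome vector order: (T0.r0,T0.r1,T1.r0)
|TSO outcomes| = 10

T0.r0=0 T0.r1=0 T1.r0=0
T0.r0=0 T0.r1=0 T1.r0=1
T0.r0=0 T0.r1=1 T1.r0=0
T0.r0=0 T0.r1=1 T1.r0=1
T0.r0=1 T0.r1=1 T1.r0=0
T0.r0=1 T0.r1=1 T1.r0=1
T0.r0=2 T0.r1=0 T1.r0=0
T0.r0=2 T0.r1=0 T1.r0=1
T0.r0=2 T0.r1=1 T1.r0=0
T0.r0=2 T0.r1=1 T1.r0=1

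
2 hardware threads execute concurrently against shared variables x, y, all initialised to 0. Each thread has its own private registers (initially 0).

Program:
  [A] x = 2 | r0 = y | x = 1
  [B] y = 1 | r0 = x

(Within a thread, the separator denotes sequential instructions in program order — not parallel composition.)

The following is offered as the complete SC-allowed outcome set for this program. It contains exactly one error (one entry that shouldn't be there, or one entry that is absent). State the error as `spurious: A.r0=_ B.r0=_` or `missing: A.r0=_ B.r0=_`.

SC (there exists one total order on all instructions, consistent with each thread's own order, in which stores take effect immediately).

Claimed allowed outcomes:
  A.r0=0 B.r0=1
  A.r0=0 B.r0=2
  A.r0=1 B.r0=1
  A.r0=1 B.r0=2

outcome vector order: (A.r0,B.r0)
[SC] allowed = {<0 1>, <0 2>, <1 0>, <1 1>, <1 2>}
SC∖claimed = {<1 0>}

missing: A.r0=1 B.r0=0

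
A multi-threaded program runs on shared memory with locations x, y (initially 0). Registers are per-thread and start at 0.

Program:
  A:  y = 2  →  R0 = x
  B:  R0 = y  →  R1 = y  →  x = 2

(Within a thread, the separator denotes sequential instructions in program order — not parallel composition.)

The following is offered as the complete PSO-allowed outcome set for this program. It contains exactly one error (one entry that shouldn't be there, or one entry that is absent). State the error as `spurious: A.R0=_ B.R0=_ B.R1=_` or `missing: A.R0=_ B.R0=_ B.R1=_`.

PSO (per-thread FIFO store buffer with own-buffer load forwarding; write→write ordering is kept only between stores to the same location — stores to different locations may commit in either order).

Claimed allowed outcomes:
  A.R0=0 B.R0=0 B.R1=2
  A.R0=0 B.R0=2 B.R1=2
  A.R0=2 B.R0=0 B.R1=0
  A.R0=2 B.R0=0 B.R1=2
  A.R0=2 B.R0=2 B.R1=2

outcome vector order: (A.R0,B.R0,B.R1)
PSO (6): <0 0 0>, <0 0 2>, <0 2 2>, <2 0 0>, <2 0 2>, <2 2 2>
PSO∖claimed = {<0 0 0>}

missing: A.R0=0 B.R0=0 B.R1=0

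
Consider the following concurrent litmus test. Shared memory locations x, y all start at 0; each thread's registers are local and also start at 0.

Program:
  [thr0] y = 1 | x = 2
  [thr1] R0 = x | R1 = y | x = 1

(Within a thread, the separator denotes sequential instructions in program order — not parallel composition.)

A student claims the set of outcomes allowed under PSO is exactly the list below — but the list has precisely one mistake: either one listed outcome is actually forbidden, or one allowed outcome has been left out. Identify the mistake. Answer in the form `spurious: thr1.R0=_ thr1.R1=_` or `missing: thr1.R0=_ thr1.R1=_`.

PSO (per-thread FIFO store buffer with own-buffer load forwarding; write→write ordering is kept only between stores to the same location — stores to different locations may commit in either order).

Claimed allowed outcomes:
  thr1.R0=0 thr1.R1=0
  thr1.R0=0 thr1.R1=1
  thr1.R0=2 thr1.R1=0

missing: thr1.R0=2 thr1.R1=1

outcome vector order: (thr1.R0,thr1.R1)
PSO: 4 outcomes — {(0,0), (0,1), (2,0), (2,1)}
PSO∖claimed = {(2,1)}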